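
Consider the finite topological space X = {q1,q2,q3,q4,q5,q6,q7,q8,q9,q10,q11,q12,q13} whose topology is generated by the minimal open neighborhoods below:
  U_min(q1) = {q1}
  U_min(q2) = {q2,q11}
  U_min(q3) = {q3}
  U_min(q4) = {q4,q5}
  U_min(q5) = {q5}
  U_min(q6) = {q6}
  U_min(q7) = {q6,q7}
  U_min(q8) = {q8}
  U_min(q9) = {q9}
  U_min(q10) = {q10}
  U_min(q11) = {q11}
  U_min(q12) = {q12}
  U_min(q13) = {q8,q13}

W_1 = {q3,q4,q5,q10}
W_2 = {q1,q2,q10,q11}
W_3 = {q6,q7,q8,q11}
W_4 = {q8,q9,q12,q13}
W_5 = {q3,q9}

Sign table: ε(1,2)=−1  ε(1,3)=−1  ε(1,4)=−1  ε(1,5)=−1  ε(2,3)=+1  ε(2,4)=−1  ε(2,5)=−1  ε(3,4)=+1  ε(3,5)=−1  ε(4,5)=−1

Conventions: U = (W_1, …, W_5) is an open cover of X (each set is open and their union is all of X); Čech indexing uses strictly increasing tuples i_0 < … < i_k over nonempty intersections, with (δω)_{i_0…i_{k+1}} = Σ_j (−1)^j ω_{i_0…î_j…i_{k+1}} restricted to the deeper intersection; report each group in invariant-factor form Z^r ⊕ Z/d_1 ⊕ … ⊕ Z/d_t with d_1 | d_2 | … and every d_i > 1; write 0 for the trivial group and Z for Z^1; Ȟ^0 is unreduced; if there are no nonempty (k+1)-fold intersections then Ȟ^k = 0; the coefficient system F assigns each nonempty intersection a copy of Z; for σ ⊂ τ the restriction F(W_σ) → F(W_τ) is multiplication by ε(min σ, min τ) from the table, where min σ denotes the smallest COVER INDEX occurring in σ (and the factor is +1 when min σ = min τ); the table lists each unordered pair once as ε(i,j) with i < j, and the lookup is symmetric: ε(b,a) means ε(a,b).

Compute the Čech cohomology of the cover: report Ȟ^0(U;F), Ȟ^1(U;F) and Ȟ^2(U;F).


cover nerve:
  W12={q10} W15={q3} W23={q11} W34={q8} W45={q9}
C dims 5,5; δ0: rk 5, SNF 1^4·2
Ȟ^0: (5−5)−0=0 ⇒ 0
Ȟ^1: (5−0)−5=0 plus torsion [2] ⇒ Z/2
Ȟ^2: (0−0)−0=0 ⇒ 0

Ȟ^0(U;F) ≅ 0,  Ȟ^1(U;F) ≅ Z/2,  Ȟ^2(U;F) ≅ 0


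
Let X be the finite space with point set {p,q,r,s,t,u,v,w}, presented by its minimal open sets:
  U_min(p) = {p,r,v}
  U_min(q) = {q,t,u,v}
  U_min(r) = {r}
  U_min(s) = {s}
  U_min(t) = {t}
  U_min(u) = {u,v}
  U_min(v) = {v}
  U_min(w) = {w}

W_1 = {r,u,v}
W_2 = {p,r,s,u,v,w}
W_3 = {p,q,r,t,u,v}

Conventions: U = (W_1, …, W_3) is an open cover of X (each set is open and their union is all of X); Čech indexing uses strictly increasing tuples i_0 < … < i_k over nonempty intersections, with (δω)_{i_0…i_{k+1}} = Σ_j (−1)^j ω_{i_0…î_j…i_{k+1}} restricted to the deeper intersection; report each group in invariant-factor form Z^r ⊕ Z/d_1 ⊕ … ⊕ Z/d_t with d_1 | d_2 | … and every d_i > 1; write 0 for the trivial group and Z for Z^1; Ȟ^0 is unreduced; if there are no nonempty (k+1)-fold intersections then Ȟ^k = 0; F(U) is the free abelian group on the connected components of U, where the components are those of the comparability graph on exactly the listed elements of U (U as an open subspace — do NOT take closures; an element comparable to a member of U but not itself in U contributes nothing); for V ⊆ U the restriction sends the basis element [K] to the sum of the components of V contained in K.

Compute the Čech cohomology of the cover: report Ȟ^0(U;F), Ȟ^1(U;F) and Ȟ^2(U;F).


Ȟ^0(U;F) ≅ Z^3, Ȟ^1(U;F) ≅ 0, Ȟ^2(U;F) ≅ 0

nonempty intersections:
  W12={r,u,v} W13={r,u,v} W23={p,r,u,v}
  W123={r,u,v}
components per intersection:
  W1: {r} {u,v}
  W2: {p,r,u,v} {s} {w}
  W3: {p,q,r,t,u,v}
  W12: {r} {u,v}
  W13: {r} {u,v}
  W23: {p,r,u,v}
  W123: {r} {u,v}
C dims 6,5,2; δ0: rk 3, SNF 1^3; δ1: rk 2, SNF 1^2
Ȟ^0: (6−3)−0=3 ⇒ Z^3
Ȟ^1: (5−2)−3=0 ⇒ 0
Ȟ^2: (2−0)−2=0 ⇒ 0


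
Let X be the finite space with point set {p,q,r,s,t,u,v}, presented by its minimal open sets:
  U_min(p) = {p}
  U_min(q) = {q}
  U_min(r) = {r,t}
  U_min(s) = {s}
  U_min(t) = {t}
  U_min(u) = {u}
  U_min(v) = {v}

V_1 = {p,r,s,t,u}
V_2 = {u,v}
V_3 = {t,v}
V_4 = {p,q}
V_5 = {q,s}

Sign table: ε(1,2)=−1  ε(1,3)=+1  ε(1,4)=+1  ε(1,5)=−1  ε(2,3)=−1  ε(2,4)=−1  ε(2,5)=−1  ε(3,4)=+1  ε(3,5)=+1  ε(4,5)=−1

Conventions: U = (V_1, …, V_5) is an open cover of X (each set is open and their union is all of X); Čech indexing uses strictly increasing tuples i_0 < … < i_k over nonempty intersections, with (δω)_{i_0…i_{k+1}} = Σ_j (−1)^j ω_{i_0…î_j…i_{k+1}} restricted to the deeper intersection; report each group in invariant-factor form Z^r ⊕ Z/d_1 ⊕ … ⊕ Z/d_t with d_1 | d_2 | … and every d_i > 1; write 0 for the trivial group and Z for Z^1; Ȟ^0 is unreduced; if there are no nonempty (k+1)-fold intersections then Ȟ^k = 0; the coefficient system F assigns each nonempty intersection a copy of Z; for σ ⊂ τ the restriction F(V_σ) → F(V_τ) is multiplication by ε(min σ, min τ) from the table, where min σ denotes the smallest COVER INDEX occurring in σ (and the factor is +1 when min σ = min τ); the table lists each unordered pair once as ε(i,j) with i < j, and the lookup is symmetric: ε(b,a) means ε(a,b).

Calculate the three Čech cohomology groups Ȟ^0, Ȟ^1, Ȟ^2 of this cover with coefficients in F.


nerve of the cover:
  V12={u} V13={t} V14={p} V15={s} V23={v} V45={q}
C dims 5,6; δ0: rk 4, SNF 1^4
Ȟ^0 = (5 − 4) − 0 = 1, so Ȟ^0 ≅ Z
Ȟ^1 = (6 − 0) − 4 = 2, so Ȟ^1 ≅ Z^2
Ȟ^2 = (0 − 0) − 0 = 0, so Ȟ^2 ≅ 0

Ȟ^0(U;F) ≅ Z, Ȟ^1(U;F) ≅ Z^2 and Ȟ^2(U;F) ≅ 0


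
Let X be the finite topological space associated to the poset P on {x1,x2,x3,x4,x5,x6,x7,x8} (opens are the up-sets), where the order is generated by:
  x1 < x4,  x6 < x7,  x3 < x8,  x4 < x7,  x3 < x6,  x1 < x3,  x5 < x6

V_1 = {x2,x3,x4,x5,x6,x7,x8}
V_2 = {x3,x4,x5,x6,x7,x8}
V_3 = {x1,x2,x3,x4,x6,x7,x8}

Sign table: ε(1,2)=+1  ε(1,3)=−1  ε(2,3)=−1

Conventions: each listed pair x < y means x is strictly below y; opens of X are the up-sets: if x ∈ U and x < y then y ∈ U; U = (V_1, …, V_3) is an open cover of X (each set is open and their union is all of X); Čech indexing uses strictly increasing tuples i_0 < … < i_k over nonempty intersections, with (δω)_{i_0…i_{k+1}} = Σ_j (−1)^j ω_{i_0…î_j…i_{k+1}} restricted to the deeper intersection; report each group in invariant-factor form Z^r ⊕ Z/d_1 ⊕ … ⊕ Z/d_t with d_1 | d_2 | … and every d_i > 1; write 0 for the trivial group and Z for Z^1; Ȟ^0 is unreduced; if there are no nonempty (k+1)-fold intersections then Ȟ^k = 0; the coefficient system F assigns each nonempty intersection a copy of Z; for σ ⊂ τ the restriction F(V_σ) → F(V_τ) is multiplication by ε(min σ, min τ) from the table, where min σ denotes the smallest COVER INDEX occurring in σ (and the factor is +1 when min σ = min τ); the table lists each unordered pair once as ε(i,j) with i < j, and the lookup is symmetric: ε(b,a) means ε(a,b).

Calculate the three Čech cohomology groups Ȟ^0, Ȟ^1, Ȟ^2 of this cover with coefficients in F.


Ȟ^0 ≅ Z, Ȟ^1 ≅ 0 and Ȟ^2 ≅ 0

nonempty overlaps:
  V12={x3,x4,x5,x6,x7,x8} V13={x2,x3,x4,x6,x7,x8} V23={x3,x4,x6,x7,x8}
  V123={x3,x4,x6,x7,x8}
C dims 3,3,1; δ0: rk 2, SNF 1^2; δ1: rk 1, SNF 1^1
degree 0: 3−2−0 = 1 → Ȟ^0 ≅ Z
degree 1: 3−1−2 = 0 → Ȟ^1 ≅ 0
degree 2: 1−0−1 = 0 → Ȟ^2 ≅ 0


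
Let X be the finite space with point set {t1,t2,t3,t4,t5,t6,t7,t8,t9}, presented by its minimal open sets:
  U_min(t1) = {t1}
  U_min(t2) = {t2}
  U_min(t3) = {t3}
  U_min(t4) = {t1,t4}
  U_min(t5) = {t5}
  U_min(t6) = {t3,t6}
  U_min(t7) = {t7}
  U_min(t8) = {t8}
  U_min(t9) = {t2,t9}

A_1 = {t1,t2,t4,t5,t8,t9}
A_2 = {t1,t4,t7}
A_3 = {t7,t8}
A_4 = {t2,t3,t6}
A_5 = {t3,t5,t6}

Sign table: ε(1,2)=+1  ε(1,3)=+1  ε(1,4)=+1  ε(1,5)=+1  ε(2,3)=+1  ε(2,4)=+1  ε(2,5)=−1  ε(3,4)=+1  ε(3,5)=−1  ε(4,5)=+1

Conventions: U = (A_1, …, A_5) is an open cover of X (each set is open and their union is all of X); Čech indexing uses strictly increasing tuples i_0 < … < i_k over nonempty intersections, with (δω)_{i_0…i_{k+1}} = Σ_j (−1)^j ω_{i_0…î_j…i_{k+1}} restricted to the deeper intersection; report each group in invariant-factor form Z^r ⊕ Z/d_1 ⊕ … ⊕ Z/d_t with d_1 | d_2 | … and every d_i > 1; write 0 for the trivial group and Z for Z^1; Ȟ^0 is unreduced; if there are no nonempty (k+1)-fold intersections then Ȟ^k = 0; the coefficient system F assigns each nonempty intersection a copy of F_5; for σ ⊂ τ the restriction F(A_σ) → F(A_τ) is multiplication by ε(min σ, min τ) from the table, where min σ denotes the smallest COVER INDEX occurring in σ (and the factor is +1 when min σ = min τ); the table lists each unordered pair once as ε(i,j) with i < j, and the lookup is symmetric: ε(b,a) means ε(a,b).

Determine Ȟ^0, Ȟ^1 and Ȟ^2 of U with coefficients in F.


Ȟ^0 = Z/5, Ȟ^1 = Z/5 ⊕ Z/5, Ȟ^2 = 0

cover nerve:
  A12={t1,t4} A13={t8} A14={t2} A15={t5} A23={t7} A45={t3,t6}
C dims 5,6; δ0: rk_F5 4
Ȟ^0: (5−4)−0=1 ⇒ Z/5
Ȟ^1: (6−0)−4=2 ⇒ Z/5 ⊕ Z/5
Ȟ^2: (0−0)−0=0 ⇒ 0


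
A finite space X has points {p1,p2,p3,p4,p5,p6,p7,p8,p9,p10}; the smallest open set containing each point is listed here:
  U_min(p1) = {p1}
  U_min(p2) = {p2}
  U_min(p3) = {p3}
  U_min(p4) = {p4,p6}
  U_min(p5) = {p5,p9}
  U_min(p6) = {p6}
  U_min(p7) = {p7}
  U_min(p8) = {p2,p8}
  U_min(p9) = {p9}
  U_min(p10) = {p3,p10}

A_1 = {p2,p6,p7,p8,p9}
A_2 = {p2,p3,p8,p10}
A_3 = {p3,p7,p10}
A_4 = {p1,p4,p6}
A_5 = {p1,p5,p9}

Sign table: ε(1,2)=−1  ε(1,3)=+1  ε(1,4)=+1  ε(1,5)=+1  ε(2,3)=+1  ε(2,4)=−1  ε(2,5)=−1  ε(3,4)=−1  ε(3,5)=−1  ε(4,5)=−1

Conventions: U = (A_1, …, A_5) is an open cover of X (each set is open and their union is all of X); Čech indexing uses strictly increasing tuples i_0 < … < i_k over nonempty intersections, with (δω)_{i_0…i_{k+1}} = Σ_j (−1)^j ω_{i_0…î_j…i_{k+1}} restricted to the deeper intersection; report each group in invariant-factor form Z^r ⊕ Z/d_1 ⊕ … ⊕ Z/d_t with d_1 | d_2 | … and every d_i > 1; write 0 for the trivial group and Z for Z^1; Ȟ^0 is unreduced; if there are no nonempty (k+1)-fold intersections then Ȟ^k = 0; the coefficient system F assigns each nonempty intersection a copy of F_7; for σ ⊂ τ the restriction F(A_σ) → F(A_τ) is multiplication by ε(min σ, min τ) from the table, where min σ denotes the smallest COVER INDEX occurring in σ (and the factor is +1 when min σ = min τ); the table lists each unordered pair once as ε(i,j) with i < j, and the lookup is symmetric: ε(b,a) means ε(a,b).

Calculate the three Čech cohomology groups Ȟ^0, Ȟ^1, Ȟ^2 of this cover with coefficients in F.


nonempty overlaps:
  A12={p2,p8} A13={p7} A14={p6} A15={p9} A23={p3,p10} A45={p1}
C dims 5,6; δ0: rk_F7 5
degree 0: 5−5−0 = 0 → Ȟ^0 ≅ 0
degree 1: 6−0−5 = 1 → Ȟ^1 ≅ Z/7
degree 2: 0−0−0 = 0 → Ȟ^2 ≅ 0

Ȟ^0(U;F) ≅ 0,  Ȟ^1(U;F) ≅ Z/7,  Ȟ^2(U;F) ≅ 0


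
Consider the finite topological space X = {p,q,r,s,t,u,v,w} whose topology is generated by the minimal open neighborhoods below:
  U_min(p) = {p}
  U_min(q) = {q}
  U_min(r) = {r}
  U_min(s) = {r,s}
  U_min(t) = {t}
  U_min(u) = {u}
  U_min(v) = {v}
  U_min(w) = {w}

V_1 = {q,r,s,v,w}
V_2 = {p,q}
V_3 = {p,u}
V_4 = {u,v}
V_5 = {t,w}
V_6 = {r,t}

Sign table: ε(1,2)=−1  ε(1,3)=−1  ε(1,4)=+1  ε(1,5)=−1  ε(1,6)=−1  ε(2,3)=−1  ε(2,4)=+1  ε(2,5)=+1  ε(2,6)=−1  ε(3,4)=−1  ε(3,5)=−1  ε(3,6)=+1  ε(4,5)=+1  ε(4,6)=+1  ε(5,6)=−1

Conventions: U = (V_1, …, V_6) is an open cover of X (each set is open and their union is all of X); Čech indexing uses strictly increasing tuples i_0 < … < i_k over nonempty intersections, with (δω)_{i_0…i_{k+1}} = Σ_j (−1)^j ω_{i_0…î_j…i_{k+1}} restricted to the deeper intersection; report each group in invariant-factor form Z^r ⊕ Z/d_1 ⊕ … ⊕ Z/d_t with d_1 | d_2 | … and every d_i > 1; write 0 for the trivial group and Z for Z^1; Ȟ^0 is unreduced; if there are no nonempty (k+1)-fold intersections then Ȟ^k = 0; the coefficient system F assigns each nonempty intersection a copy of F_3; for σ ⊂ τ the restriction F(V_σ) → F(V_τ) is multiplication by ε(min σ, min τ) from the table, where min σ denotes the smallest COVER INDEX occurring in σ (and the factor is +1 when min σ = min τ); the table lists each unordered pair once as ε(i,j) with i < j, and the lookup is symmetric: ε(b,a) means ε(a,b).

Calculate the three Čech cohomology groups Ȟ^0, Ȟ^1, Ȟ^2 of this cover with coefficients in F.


Ȟ^0 = 0, Ȟ^1 = Z/3, Ȟ^2 = 0

nonempty overlaps:
  V12={q} V14={v} V15={w} V16={r} V23={p} V34={u} V56={t}
C dims 6,7; δ0: rk_F3 6
degree 0: 6−6−0 = 0 → Ȟ^0 ≅ 0
degree 1: 7−0−6 = 1 → Ȟ^1 ≅ Z/3
degree 2: 0−0−0 = 0 → Ȟ^2 ≅ 0


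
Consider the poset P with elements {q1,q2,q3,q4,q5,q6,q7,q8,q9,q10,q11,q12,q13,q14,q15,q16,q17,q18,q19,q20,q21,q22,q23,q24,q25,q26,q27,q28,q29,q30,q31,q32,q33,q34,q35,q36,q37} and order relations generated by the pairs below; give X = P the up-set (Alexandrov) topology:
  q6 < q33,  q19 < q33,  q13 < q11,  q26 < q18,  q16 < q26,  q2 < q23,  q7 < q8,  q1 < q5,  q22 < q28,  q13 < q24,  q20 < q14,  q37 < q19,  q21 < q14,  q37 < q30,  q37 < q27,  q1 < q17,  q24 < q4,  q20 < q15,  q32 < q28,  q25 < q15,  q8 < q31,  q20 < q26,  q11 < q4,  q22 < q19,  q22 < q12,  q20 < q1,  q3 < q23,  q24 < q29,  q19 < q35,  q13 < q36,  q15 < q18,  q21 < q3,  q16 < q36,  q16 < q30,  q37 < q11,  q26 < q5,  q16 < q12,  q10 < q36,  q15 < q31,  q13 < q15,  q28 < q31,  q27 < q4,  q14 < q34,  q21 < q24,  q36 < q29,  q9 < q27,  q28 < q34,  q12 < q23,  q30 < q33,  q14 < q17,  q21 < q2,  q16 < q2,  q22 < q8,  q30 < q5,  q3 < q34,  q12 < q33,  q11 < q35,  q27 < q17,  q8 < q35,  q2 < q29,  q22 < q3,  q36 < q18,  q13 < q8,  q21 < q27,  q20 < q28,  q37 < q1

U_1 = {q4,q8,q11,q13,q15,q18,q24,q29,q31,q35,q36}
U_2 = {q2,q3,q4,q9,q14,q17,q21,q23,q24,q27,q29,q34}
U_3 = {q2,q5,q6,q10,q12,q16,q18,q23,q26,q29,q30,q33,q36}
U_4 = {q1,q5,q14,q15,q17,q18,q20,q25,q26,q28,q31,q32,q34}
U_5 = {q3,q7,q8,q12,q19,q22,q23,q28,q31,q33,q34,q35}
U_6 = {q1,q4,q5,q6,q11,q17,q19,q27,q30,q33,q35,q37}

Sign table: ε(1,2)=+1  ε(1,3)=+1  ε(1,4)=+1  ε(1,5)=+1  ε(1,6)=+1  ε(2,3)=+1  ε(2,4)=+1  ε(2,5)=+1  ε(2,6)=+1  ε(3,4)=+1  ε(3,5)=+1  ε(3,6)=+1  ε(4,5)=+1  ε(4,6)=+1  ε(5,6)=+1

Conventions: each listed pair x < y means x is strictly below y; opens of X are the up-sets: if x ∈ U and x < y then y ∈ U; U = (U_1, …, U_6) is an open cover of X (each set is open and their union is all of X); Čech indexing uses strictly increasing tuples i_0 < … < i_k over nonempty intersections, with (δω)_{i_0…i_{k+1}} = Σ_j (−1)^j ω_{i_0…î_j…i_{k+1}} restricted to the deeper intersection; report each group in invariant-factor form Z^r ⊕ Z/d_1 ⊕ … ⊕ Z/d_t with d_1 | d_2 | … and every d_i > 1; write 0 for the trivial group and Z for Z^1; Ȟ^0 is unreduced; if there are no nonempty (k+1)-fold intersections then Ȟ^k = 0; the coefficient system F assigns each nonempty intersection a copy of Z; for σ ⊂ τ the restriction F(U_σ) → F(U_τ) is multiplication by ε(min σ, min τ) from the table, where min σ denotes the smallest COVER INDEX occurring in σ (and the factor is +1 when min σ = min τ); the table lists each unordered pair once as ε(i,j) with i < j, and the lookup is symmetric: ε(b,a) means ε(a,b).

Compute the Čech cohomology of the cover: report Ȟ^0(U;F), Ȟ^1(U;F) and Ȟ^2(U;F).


intersection data:
  U12={q4,q24,q29} U13={q18,q29,q36} U14={q15,q18,q31} U15={q8,q31,q35} U16={q4,q11,q35} U23={q2,q23,q29} U24={q14,q17,q34} U25={q3,q23,q34} U26={q4,q17,q27} U34={q5,q18,q26} U35={q12,q23,q33} U36={q5,q6,q30,q33} U45={q28,q31,q34} U46={q1,q5,q17} U56={q19,q33,q35}
  U123={q29} U126={q4} U134={q18} U145={q31} U156={q35} U235={q23} U245={q34} U246={q17} U346={q5} U356={q33}
C dims 6,15,10; δ0: rk 5, SNF 1^5; δ1: rk 10, SNF 1^9·2
Ȟ^0 = (6 − 5) − 0 = 1, so Ȟ^0 ≅ Z
Ȟ^1 = (15 − 10) − 5 = 0, so Ȟ^1 ≅ 0
Ȟ^2 = (10 − 0) − 10 = 0 plus torsion [2], so Ȟ^2 ≅ Z/2

Ȟ^0 = Z,  Ȟ^1 = 0,  Ȟ^2 = Z/2


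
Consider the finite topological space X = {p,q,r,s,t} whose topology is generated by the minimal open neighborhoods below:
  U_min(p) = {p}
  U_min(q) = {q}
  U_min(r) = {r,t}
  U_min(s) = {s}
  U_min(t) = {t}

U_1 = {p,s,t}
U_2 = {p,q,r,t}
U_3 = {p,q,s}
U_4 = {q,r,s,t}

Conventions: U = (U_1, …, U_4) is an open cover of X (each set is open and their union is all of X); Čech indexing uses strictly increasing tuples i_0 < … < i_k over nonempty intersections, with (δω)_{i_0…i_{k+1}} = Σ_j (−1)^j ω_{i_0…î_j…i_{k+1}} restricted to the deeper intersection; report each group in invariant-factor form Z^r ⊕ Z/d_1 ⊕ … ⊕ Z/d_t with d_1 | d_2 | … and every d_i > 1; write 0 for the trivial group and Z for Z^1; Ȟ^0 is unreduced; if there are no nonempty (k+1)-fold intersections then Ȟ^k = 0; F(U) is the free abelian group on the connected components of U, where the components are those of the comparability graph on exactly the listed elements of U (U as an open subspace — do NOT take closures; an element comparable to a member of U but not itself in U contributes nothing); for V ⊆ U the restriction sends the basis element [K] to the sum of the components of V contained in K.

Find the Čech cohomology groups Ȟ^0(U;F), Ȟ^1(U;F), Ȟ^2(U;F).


cover nerve:
  U12={p,t} U13={p,s} U14={s,t} U23={p,q} U24={q,r,t} U34={q,s}
  U123={p} U124={t} U134={s} U234={q}
components per intersection:
  U1: {p} {s} {t}
  U2: {p} {q} {r,t}
  U3: {p} {q} {s}
  U4: {q} {r,t} {s}
  U12: {p} {t}
  U13: {p} {s}
  U14: {s} {t}
  U23: {p} {q}
  U24: {q} {r,t}
  U34: {q} {s}
  U123: {p}
  U124: {t}
  U134: {s}
  U234: {q}
C dims 12,12,4; δ0: rk 8, SNF 1^8; δ1: rk 4, SNF 1^4
Ȟ^0: (12−8)−0=4 ⇒ Z^4
Ȟ^1: (12−4)−8=0 ⇒ 0
Ȟ^2: (4−0)−4=0 ⇒ 0

Ȟ^0(U;F) ≅ Z^4; Ȟ^1(U;F) ≅ 0; Ȟ^2(U;F) ≅ 0


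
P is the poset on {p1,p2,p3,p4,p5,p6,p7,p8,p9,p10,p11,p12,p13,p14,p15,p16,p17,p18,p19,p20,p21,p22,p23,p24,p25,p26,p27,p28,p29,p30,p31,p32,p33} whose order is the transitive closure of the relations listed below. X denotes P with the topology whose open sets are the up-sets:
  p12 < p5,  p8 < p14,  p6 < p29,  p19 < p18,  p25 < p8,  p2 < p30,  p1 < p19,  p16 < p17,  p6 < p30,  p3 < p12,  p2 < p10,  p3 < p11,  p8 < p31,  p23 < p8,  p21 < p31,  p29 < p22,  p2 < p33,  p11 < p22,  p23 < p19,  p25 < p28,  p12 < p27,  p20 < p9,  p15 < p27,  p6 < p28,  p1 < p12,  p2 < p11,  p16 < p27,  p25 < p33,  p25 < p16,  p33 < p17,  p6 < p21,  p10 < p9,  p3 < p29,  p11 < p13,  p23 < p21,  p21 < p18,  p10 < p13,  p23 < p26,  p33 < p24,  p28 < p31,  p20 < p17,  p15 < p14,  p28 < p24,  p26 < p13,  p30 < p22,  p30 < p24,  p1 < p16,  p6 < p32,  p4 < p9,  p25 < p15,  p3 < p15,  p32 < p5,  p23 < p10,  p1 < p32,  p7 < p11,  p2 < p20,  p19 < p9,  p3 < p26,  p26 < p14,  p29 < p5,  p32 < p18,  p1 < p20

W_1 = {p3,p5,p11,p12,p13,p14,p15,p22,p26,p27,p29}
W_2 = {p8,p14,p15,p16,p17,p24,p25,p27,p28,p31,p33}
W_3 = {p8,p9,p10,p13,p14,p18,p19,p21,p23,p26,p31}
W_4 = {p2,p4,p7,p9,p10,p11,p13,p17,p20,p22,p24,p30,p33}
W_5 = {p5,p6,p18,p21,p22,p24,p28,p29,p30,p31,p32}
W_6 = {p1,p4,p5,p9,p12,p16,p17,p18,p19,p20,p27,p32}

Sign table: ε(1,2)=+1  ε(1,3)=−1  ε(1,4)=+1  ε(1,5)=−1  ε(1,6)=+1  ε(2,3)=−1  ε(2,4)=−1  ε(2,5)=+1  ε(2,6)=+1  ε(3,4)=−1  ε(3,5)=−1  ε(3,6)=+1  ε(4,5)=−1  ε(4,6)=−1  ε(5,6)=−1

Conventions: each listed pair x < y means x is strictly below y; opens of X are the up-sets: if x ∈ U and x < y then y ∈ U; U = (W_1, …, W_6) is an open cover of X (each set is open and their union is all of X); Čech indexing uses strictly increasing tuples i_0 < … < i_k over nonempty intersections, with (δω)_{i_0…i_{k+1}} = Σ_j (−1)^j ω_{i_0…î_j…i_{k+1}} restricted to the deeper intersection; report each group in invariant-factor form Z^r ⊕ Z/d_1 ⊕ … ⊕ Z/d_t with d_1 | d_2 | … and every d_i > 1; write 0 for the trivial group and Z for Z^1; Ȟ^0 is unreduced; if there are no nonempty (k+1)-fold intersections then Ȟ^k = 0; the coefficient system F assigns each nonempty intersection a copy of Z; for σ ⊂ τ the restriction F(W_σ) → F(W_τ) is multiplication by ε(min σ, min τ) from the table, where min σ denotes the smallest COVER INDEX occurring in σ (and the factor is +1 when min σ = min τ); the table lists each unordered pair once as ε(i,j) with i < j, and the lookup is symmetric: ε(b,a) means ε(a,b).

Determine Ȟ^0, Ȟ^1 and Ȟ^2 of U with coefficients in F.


cover nerve:
  W12={p14,p15,p27} W13={p13,p14,p26} W14={p11,p13,p22} W15={p5,p22,p29} W16={p5,p12,p27} W23={p8,p14,p31} W24={p17,p24,p33} W25={p24,p28,p31} W26={p16,p17,p27} W34={p9,p10,p13} W35={p18,p21,p31} W36={p9,p18,p19} W45={p22,p24,p30} W46={p4,p9,p17,p20} W56={p5,p18,p32}
  W123={p14} W126={p27} W134={p13} W145={p22} W156={p5} W235={p31} W245={p24} W246={p17} W346={p9} W356={p18}
C dims 6,15,10; δ0: rk 6, SNF 1^5·2; δ1: rk 9, SNF 1^9
Ȟ^0: (6−6)−0=0 ⇒ 0
Ȟ^1: (15−9)−6=0 plus torsion [2] ⇒ Z/2
Ȟ^2: (10−0)−9=1 ⇒ Z

Ȟ^0(U;F) ≅ 0,  Ȟ^1(U;F) ≅ Z/2,  Ȟ^2(U;F) ≅ Z


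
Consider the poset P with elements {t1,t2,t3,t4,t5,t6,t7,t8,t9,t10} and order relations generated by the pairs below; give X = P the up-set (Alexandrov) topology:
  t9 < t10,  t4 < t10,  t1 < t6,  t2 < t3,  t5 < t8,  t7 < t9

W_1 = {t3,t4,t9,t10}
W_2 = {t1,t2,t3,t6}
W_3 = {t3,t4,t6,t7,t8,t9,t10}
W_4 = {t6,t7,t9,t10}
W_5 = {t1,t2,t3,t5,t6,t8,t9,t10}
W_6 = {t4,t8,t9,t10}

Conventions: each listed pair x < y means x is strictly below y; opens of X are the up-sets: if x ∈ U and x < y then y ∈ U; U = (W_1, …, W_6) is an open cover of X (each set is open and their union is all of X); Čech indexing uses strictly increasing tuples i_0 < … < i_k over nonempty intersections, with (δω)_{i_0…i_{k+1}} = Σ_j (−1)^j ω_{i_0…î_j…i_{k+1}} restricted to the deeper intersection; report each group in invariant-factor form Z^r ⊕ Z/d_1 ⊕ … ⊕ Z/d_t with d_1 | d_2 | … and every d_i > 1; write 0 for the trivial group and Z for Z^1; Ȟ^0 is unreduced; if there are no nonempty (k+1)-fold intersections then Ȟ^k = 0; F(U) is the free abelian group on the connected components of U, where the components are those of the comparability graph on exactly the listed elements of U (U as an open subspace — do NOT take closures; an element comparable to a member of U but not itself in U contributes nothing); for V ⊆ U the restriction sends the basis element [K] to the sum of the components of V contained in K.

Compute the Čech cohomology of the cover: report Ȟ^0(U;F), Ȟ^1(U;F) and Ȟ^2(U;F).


nerve of the cover:
  W12={t3} W13={t3,t4,t9,t10} W14={t9,t10} W15={t3,t9,t10} W16={t4,t9,t10} W23={t3,t6} W24={t6} W25={t1,t2,t3,t6} W34={t6,t7,t9,t10} W35={t3,t6,t8,t9,t10} W36={t4,t8,t9,t10} W45={t6,t9,t10} W46={t9,t10} W56={t8,t9,t10}
  W123={t3} W125={t3} W134={t9,t10} W135={t3,t9,t10} W136={t4,t9,t10} W145={t9,t10} W146={t9,t10} W156={t9,t10} W234={t6} W235={t3,t6} W245={t6} W345={t6,t9,t10} W346={t9,t10} W356={t8,t9,t10} W456={t9,t10}
  W1235={t3} W1345={t9,t10} W1346={t9,t10} W1356={t9,t10} W1456={t9,t10} W2345={t6} W3456={t9,t10}
  W13456={t9,t10}
components per intersection:
  W1: {t3} {t4,t9,t10}
  W2: {t1,t6} {t2,t3}
  W3: {t3} {t4,t7,t9,t10} {t6} {t8}
  W4: {t6} {t7,t9,t10}
  W5: {t1,t6} {t2,t3} {t5,t8} {t9,t10}
  W6: {t4,t9,t10} {t8}
  W12: {t3}
  W13: {t3} {t4,t9,t10}
  W14: {t9,t10}
  W15: {t3} {t9,t10}
  W16: {t4,t9,t10}
  W23: {t3} {t6}
  W24: {t6}
  W25: {t1,t6} {t2,t3}
  W34: {t6} {t7,t9,t10}
  W35: {t3} {t6} {t8} {t9,t10}
  W36: {t4,t9,t10} {t8}
  W45: {t6} {t9,t10}
  W46: {t9,t10}
  W56: {t8} {t9,t10}
  W123: {t3}
  W125: {t3}
  W134: {t9,t10}
  W135: {t3} {t9,t10}
  W136: {t4,t9,t10}
  W145: {t9,t10}
  W146: {t9,t10}
  W156: {t9,t10}
  W234: {t6}
  W235: {t3} {t6}
  W245: {t6}
  W345: {t6} {t9,t10}
  W346: {t9,t10}
  W356: {t8} {t9,t10}
  W456: {t9,t10}
  W1235: {t3}
  W1345: {t9,t10}
  W1346: {t9,t10}
  W1356: {t9,t10}
  W1456: {t9,t10}
  W2345: {t6}
  W3456: {t9,t10}
  W13456: {t9,t10}
C dims 16,25,19,7; δ0: rk 12, SNF 1^12; δ1: rk 13, SNF 1^13; δ2: rk 6, SNF 1^6
Ȟ^0 = (16 − 12) − 0 = 4, so Ȟ^0 ≅ Z^4
Ȟ^1 = (25 − 13) − 12 = 0, so Ȟ^1 ≅ 0
Ȟ^2 = (19 − 6) − 13 = 0, so Ȟ^2 ≅ 0

Ȟ^0(U;F) ≅ Z^4, Ȟ^1(U;F) ≅ 0, Ȟ^2(U;F) ≅ 0


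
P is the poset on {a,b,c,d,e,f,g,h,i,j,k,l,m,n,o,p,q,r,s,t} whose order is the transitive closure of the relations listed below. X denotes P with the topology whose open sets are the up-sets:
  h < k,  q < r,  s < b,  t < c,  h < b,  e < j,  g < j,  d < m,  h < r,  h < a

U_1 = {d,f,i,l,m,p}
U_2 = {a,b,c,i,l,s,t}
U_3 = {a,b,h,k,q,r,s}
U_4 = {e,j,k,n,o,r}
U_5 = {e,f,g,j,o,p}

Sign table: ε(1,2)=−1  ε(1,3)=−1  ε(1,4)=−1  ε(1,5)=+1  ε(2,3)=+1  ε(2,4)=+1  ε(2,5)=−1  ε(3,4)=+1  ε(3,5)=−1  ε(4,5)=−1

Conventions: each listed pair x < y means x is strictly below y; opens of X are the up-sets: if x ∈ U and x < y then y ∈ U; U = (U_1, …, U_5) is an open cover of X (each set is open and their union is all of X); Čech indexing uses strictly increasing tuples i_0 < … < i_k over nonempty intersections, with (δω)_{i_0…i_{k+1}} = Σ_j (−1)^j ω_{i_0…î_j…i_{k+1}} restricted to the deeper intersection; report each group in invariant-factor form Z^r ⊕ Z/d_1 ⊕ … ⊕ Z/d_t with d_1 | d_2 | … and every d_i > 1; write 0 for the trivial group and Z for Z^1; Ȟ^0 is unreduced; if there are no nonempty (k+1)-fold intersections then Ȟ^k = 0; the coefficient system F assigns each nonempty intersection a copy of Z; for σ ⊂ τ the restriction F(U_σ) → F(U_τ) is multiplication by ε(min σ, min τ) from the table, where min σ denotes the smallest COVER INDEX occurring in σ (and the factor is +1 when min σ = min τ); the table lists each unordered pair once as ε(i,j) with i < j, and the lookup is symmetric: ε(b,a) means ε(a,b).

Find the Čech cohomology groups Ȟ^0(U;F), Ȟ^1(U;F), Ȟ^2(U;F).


Ȟ^0 = Z, Ȟ^1 = Z and Ȟ^2 = 0

nerve of the cover:
  U12={i,l} U15={f,p} U23={a,b,s} U34={k,r} U45={e,j,o}
C dims 5,5; δ0: rk 4, SNF 1^4
Ȟ^0 = (5 − 4) − 0 = 1, so Ȟ^0 ≅ Z
Ȟ^1 = (5 − 0) − 4 = 1, so Ȟ^1 ≅ Z
Ȟ^2 = (0 − 0) − 0 = 0, so Ȟ^2 ≅ 0


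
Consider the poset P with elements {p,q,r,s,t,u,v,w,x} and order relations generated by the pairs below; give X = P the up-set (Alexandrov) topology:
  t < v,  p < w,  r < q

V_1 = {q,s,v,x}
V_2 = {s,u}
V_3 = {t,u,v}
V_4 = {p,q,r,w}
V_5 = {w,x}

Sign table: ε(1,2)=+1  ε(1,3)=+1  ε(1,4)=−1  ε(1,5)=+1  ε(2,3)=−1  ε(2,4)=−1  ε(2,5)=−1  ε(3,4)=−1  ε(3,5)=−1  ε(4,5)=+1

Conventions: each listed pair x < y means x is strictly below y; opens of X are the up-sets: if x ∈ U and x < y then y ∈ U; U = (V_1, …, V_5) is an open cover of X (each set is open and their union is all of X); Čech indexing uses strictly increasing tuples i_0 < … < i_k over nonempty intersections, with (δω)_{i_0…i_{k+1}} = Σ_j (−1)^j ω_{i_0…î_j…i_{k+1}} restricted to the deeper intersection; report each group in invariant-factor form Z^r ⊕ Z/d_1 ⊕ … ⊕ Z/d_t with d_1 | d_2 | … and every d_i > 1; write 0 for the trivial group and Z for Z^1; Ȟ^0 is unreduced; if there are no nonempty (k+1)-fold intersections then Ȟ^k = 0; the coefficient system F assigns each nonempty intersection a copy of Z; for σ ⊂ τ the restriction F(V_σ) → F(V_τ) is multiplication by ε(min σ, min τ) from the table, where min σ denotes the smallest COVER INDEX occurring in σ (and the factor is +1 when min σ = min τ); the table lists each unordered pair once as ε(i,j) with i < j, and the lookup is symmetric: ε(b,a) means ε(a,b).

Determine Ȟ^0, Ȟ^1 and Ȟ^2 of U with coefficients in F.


nonempty overlaps:
  V12={s} V13={v} V14={q} V15={x} V23={u} V45={w}
C dims 5,6; δ0: rk 5, SNF 1^4·2
degree 0: 5−5−0 = 0 → Ȟ^0 ≅ 0
degree 1: 6−0−5 = 1 plus torsion [2] → Ȟ^1 ≅ Z ⊕ Z/2
degree 2: 0−0−0 = 0 → Ȟ^2 ≅ 0

Ȟ^0(U;F) ≅ 0; Ȟ^1(U;F) ≅ Z ⊕ Z/2; Ȟ^2(U;F) ≅ 0


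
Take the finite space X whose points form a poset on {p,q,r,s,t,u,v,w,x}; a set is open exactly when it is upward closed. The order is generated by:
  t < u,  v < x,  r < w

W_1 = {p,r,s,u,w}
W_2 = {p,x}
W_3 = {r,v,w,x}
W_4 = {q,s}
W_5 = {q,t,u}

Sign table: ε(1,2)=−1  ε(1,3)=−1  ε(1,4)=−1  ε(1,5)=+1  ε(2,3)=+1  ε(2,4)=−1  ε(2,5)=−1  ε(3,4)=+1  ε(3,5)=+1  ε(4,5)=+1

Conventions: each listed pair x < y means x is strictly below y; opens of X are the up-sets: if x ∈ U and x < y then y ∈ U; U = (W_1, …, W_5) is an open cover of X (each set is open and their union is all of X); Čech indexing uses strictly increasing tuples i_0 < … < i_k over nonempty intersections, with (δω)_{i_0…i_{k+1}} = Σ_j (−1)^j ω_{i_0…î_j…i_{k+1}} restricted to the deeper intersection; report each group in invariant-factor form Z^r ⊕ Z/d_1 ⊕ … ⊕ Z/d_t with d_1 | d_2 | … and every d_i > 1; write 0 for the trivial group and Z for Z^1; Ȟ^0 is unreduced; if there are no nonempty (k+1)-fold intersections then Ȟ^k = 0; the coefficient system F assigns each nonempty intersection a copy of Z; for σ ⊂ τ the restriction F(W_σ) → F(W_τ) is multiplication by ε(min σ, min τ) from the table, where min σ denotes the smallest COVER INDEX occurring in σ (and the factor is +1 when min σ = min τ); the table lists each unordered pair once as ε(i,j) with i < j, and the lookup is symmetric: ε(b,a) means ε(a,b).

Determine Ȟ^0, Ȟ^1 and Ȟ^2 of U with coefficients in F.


Ȟ^0 ≅ 0, Ȟ^1 ≅ Z ⊕ Z/2 and Ȟ^2 ≅ 0

nerve of the cover:
  W12={p} W13={r,w} W14={s} W15={u} W23={x} W45={q}
C dims 5,6; δ0: rk 5, SNF 1^4·2
Ȟ^0 = (5 − 5) − 0 = 0, so Ȟ^0 ≅ 0
Ȟ^1 = (6 − 0) − 5 = 1 plus torsion [2], so Ȟ^1 ≅ Z ⊕ Z/2
Ȟ^2 = (0 − 0) − 0 = 0, so Ȟ^2 ≅ 0


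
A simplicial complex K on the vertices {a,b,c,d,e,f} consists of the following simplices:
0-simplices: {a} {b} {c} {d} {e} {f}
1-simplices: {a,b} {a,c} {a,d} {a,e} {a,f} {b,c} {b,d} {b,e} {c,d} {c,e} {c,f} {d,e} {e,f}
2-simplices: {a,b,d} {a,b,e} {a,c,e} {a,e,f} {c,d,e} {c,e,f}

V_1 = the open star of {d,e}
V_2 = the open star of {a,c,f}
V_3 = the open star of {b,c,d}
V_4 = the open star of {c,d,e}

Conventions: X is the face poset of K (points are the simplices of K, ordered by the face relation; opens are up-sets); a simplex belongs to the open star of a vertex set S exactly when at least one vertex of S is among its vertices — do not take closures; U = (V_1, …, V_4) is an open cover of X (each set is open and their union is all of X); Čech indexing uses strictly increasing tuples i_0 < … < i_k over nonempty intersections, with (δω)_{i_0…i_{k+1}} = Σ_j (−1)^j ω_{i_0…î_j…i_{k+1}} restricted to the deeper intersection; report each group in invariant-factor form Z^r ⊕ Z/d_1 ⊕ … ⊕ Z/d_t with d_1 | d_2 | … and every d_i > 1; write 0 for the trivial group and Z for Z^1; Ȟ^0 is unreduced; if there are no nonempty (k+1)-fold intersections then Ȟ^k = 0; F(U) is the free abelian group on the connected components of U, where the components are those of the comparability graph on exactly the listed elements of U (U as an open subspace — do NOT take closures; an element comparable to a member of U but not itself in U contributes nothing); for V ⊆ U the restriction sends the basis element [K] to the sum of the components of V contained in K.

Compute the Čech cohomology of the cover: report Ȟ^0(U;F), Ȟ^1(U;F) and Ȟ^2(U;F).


cover nerve:
  V1={{d},{e},{a,d},{a,e},{b,d},{b,e},{c,d},{c,e},{d,e},{e,f},{a,b,d},{a,b,e},{a,c,e},{a,e,f},{c,d,e},{c,e,f}} V2={{a},{c},{f},{a,b},{a,c},{a,d},{a,e},{a,f},{b,c},{c,d},{c,e},{c,f},{e,f},{a,b,d},{a,b,e},{a,c,e},{a,e,f},{c,d,e},{c,e,f}} V3={{b},{c},{d},{a,b},{a,c},{a,d},{b,c},{b,d},{b,e},{c,d},{c,e},{c,f},{d,e},{a,b,d},{a,b,e},{a,c,e},{c,d,e},{c,e,f}} V4={{c},{d},{e},{a,c},{a,d},{a,e},{b,c},{b,d},{b,e},{c,d},{c,e},{c,f},{d,e},{e,f},{a,b,d},{a,b,e},{a,c,e},{a,e,f},{c,d,e},{c,e,f}}
  V12={{a,d},{a,e},{c,d},{c,e},{e,f},{a,b,d},{a,b,e},{a,c,e},{a,e,f},{c,d,e},{c,e,f}} V13={{d},{a,d},{b,d},{b,e},{c,d},{c,e},{d,e},{a,b,d},{a,b,e},{a,c,e},{c,d,e},{c,e,f}} V14={{d},{e},{a,d},{a,e},{b,d},{b,e},{c,d},{c,e},{d,e},{e,f},{a,b,d},{a,b,e},{a,c,e},{a,e,f},{c,d,e},{c,e,f}} V23={{c},{a,b},{a,c},{a,d},{b,c},{c,d},{c,e},{c,f},{a,b,d},{a,b,e},{a,c,e},{c,d,e},{c,e,f}} V24={{c},{a,c},{a,d},{a,e},{b,c},{c,d},{c,e},{c,f},{e,f},{a,b,d},{a,b,e},{a,c,e},{a,e,f},{c,d,e},{c,e,f}} V34={{c},{d},{a,c},{a,d},{b,c},{b,d},{b,e},{c,d},{c,e},{c,f},{d,e},{a,b,d},{a,b,e},{a,c,e},{c,d,e},{c,e,f}}
  V123={{a,d},{c,d},{c,e},{a,b,d},{a,b,e},{a,c,e},{c,d,e},{c,e,f}} V124={{a,d},{a,e},{c,d},{c,e},{e,f},{a,b,d},{a,b,e},{a,c,e},{a,e,f},{c,d,e},{c,e,f}} V134={{d},{a,d},{b,d},{b,e},{c,d},{c,e},{d,e},{a,b,d},{a,b,e},{a,c,e},{c,d,e},{c,e,f}} V234={{c},{a,c},{a,d},{b,c},{c,d},{c,e},{c,f},{a,b,d},{a,b,e},{a,c,e},{c,d,e},{c,e,f}}
  V1234={{a,d},{c,d},{c,e},{a,b,d},{a,b,e},{a,c,e},{c,d,e},{c,e,f}}
components per intersection:
  V1: {{d},{e},{a,d},{a,e},{b,d},{b,e},{c,d},{c,e},{d,e},{e,f},{a,b,d},{a,b,e},{a,c,e},{a,e,f},{c,d,e},{c,e,f}}
  V2: {{a},{c},{f},{a,b},{a,c},{a,d},{a,e},{a,f},{b,c},{c,d},{c,e},{c,f},{e,f},{a,b,d},{a,b,e},{a,c,e},{a,e,f},{c,d,e},{c,e,f}}
  V3: {{b},{c},{d},{a,b},{a,c},{a,d},{b,c},{b,d},{b,e},{c,d},{c,e},{c,f},{d,e},{a,b,d},{a,b,e},{a,c,e},{c,d,e},{c,e,f}}
  V4: {{c},{d},{e},{a,c},{a,d},{a,e},{b,c},{b,d},{b,e},{c,d},{c,e},{c,f},{d,e},{e,f},{a,b,d},{a,b,e},{a,c,e},{a,e,f},{c,d,e},{c,e,f}}
  V12: {{a,d},{a,b,d}} {{a,e},{c,d},{c,e},{e,f},{a,b,e},{a,c,e},{a,e,f},{c,d,e},{c,e,f}}
  V13: {{d},{a,d},{b,d},{c,d},{c,e},{d,e},{a,b,d},{a,c,e},{c,d,e},{c,e,f}} {{b,e},{a,b,e}}
  V14: {{d},{e},{a,d},{a,e},{b,d},{b,e},{c,d},{c,e},{d,e},{e,f},{a,b,d},{a,b,e},{a,c,e},{a,e,f},{c,d,e},{c,e,f}}
  V23: {{c},{a,c},{b,c},{c,d},{c,e},{c,f},{a,c,e},{c,d,e},{c,e,f}} {{a,b},{a,d},{a,b,d},{a,b,e}}
  V24: {{c},{a,c},{a,e},{b,c},{c,d},{c,e},{c,f},{e,f},{a,b,e},{a,c,e},{a,e,f},{c,d,e},{c,e,f}} {{a,d},{a,b,d}}
  V34: {{c},{d},{a,c},{a,d},{b,c},{b,d},{c,d},{c,e},{c,f},{d,e},{a,b,d},{a,c,e},{c,d,e},{c,e,f}} {{b,e},{a,b,e}}
  V123: {{a,d},{a,b,d}} {{c,d},{c,e},{a,c,e},{c,d,e},{c,e,f}} {{a,b,e}}
  V124: {{a,d},{a,b,d}} {{a,e},{c,d},{c,e},{e,f},{a,b,e},{a,c,e},{a,e,f},{c,d,e},{c,e,f}}
  V134: {{d},{a,d},{b,d},{c,d},{c,e},{d,e},{a,b,d},{a,c,e},{c,d,e},{c,e,f}} {{b,e},{a,b,e}}
  V234: {{c},{a,c},{b,c},{c,d},{c,e},{c,f},{a,c,e},{c,d,e},{c,e,f}} {{a,d},{a,b,d}} {{a,b,e}}
  V1234: {{a,d},{a,b,d}} {{c,d},{c,e},{a,c,e},{c,d,e},{c,e,f}} {{a,b,e}}
C dims 4,11,10,3; δ0: rk 3, SNF 1^3; δ1: rk 7, SNF 1^7; δ2: rk 3, SNF 1^3
Ȟ^0: (4−3)−0=1 ⇒ Z
Ȟ^1: (11−7)−3=1 ⇒ Z
Ȟ^2: (10−3)−7=0 ⇒ 0

Ȟ^0 = Z, Ȟ^1 = Z and Ȟ^2 = 0


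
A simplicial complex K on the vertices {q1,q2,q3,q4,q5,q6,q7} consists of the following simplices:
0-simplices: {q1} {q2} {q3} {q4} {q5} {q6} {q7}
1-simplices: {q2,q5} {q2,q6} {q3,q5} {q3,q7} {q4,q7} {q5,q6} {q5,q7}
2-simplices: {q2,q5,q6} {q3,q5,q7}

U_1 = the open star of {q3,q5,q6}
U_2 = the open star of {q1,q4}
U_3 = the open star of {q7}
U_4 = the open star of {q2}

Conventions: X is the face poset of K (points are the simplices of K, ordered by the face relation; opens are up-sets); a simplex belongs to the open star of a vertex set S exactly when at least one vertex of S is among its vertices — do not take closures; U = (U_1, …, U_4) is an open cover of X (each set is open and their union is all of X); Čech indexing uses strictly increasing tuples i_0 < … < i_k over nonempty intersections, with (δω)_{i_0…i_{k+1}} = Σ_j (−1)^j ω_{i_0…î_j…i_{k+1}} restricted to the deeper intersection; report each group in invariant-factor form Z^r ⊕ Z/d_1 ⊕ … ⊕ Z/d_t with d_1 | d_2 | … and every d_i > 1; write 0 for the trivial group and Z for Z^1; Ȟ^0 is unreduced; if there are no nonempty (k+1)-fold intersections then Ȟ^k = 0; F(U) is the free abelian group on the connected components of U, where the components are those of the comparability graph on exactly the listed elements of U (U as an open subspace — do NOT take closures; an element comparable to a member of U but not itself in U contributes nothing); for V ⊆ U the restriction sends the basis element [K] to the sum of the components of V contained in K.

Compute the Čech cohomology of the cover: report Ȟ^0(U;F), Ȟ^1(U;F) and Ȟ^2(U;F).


Ȟ^0 ≅ Z^2,  Ȟ^1 ≅ 0,  Ȟ^2 ≅ 0

nerve of the cover:
  U1={{q3},{q5},{q6},{q2,q5},{q2,q6},{q3,q5},{q3,q7},{q5,q6},{q5,q7},{q2,q5,q6},{q3,q5,q7}} U2={{q1},{q4},{q4,q7}} U3={{q7},{q3,q7},{q4,q7},{q5,q7},{q3,q5,q7}} U4={{q2},{q2,q5},{q2,q6},{q2,q5,q6}}
  U13={{q3,q7},{q5,q7},{q3,q5,q7}} U14={{q2,q5},{q2,q6},{q2,q5,q6}} U23={{q4,q7}}
components per intersection:
  U1: {{q3},{q5},{q6},{q2,q5},{q2,q6},{q3,q5},{q3,q7},{q5,q6},{q5,q7},{q2,q5,q6},{q3,q5,q7}}
  U2: {{q1}} {{q4},{q4,q7}}
  U3: {{q7},{q3,q7},{q4,q7},{q5,q7},{q3,q5,q7}}
  U4: {{q2},{q2,q5},{q2,q6},{q2,q5,q6}}
  U13: {{q3,q7},{q5,q7},{q3,q5,q7}}
  U14: {{q2,q5},{q2,q6},{q2,q5,q6}}
  U23: {{q4,q7}}
C dims 5,3; δ0: rk 3, SNF 1^3
Ȟ^0 = (5 − 3) − 0 = 2, so Ȟ^0 ≅ Z^2
Ȟ^1 = (3 − 0) − 3 = 0, so Ȟ^1 ≅ 0
Ȟ^2 = (0 − 0) − 0 = 0, so Ȟ^2 ≅ 0


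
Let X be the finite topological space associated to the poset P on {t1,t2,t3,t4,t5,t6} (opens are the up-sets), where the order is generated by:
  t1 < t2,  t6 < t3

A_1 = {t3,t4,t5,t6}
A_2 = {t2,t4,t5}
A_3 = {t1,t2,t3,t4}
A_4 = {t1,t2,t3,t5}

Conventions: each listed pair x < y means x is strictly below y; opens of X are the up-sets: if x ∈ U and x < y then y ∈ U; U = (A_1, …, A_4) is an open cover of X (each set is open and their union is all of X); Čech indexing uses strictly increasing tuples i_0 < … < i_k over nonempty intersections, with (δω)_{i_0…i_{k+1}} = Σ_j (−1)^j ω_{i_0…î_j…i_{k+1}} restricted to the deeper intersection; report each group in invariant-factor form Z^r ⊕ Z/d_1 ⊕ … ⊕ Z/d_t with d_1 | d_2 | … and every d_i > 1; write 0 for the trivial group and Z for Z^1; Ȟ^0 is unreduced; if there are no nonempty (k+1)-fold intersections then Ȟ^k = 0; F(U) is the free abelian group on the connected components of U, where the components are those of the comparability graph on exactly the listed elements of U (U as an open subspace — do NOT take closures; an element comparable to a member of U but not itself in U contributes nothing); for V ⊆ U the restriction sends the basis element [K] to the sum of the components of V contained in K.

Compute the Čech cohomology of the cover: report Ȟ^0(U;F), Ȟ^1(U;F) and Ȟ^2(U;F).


nerve simplices:
  A12={t4,t5} A13={t3,t4} A14={t3,t5} A23={t2,t4} A24={t2,t5} A34={t1,t2,t3}
  A123={t4} A124={t5} A134={t3} A234={t2}
components per intersection:
  A1: {t3,t6} {t4} {t5}
  A2: {t2} {t4} {t5}
  A3: {t1,t2} {t3} {t4}
  A4: {t1,t2} {t3} {t5}
  A12: {t4} {t5}
  A13: {t3} {t4}
  A14: {t3} {t5}
  A23: {t2} {t4}
  A24: {t2} {t5}
  A34: {t1,t2} {t3}
  A123: {t4}
  A124: {t5}
  A134: {t3}
  A234: {t2}
C dims 12,12,4; δ0: rk 8, SNF 1^8; δ1: rk 4, SNF 1^4
degree 0: 12−8−0 = 4 → Ȟ^0 ≅ Z^4
degree 1: 12−4−8 = 0 → Ȟ^1 ≅ 0
degree 2: 4−0−4 = 0 → Ȟ^2 ≅ 0

Ȟ^0(U;F) ≅ Z^4,  Ȟ^1(U;F) ≅ 0,  Ȟ^2(U;F) ≅ 0


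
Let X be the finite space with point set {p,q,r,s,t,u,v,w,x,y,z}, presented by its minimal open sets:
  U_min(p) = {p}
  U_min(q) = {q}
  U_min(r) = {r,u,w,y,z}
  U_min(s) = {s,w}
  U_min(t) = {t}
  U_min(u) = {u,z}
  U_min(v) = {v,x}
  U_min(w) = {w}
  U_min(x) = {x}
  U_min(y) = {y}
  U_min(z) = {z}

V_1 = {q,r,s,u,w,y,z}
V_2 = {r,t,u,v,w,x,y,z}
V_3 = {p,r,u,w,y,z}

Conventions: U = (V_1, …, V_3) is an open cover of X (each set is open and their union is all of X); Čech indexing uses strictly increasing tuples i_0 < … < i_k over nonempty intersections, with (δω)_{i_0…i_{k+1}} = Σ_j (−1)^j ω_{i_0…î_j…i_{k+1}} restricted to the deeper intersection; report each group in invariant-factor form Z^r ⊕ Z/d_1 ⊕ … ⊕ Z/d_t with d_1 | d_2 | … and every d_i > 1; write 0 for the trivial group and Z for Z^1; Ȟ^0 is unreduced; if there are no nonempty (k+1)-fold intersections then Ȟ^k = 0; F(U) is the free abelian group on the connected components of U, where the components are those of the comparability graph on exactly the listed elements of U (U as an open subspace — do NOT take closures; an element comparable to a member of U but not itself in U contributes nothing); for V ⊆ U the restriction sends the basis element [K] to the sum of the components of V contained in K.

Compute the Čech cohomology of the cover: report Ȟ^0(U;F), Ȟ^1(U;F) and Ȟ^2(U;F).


Ȟ^0 ≅ Z^5; Ȟ^1 ≅ 0; Ȟ^2 ≅ 0

nonempty overlaps:
  V12={r,u,w,y,z} V13={r,u,w,y,z} V23={r,u,w,y,z}
  V123={r,u,w,y,z}
components per intersection:
  V1: {q} {r,s,u,w,y,z}
  V2: {r,u,w,y,z} {t} {v,x}
  V3: {p} {r,u,w,y,z}
  V12: {r,u,w,y,z}
  V13: {r,u,w,y,z}
  V23: {r,u,w,y,z}
  V123: {r,u,w,y,z}
C dims 7,3,1; δ0: rk 2, SNF 1^2; δ1: rk 1, SNF 1^1
degree 0: 7−2−0 = 5 → Ȟ^0 ≅ Z^5
degree 1: 3−1−2 = 0 → Ȟ^1 ≅ 0
degree 2: 1−0−1 = 0 → Ȟ^2 ≅ 0
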